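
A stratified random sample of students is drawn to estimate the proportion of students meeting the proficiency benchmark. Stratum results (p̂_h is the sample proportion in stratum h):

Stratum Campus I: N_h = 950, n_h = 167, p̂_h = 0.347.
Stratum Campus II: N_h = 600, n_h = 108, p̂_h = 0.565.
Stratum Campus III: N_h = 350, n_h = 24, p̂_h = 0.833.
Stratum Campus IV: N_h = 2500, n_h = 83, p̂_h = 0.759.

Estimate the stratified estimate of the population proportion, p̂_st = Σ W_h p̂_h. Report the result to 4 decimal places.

p̂_st ≈ 0.6495

N = 4400; stratum weights W_h = N_h/N.
p̂_st = Σ W_h p̂_h = (950·0.347 + 600·0.565 + 350·0.833 + 2500·0.759)/4400 = 0.64948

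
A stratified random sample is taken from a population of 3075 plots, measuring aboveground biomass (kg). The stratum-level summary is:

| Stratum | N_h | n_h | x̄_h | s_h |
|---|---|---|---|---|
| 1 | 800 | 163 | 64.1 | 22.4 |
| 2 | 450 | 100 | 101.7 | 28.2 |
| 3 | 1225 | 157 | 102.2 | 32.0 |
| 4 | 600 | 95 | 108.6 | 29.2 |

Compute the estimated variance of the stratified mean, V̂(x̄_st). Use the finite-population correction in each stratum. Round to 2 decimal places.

V̂(x̄_st) ≈ 1.49

V̂(x̄_st) = Σ W_h² (1 − n_h/N_h) s_h²/n_h, with W_h = N_h/N and N = 3075:
  stratum 1: (800/3075)²·(1 − 163/800)·22.4²/163 = 0.1659
  stratum 2: (450/3075)²·(1 − 100/450)·28.2²/100 = 0.132461
  stratum 3: (1225/3075)²·(1 − 157/1225)·32.0²/157 = 0.902438
  stratum 4: (600/3075)²·(1 − 95/600)·29.2²/95 = 0.287604
V̂(x̄_st) = 1.4884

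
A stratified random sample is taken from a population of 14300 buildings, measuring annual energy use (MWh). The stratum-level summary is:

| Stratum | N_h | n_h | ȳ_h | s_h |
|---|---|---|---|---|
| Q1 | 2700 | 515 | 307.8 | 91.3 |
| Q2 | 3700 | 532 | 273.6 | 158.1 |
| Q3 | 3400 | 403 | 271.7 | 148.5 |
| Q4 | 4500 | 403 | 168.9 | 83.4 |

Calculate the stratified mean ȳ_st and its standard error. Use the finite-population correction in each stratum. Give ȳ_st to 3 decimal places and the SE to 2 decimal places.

ȳ_st ≈ 246.658, SE ≈ 2.73

ȳ_st = Σ W_h ȳ_h = (2700·307.8 + 3700·273.6 + 3400·271.7 + 4500·168.9)/14300 = 246.65804
V̂(ȳ_st) = Σ W_h² (1 − n_h/N_h) s_h²/n_h, with W_h = N_h/N and N = 14300:
  stratum Q1: (2700/14300)²·(1 − 515/2700)·91.3²/515 = 0.466958
  stratum Q2: (3700/14300)²·(1 − 532/3700)·158.1²/532 = 2.69319
  stratum Q3: (3400/14300)²·(1 − 403/3400)·148.5²/403 = 2.72673
  stratum Q4: (4500/14300)²·(1 − 403/4500)·83.4²/403 = 1.55609
V̂(ȳ_st) = 7.44296
SE(ȳ_st) = √7.44296 = 2.72818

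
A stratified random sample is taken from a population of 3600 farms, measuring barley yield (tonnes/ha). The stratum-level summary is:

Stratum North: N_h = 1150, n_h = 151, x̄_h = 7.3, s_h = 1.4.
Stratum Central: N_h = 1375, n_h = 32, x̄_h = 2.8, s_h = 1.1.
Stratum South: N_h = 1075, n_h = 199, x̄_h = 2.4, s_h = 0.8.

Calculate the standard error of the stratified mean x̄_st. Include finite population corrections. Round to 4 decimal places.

V̂(x̄_st) = Σ W_h² (1 − n_h/N_h) s_h²/n_h, with W_h = N_h/N and N = 3600:
  stratum North: (1150/3600)²·(1 − 151/1150)·1.4²/151 = 0.00115063
  stratum Central: (1375/3600)²·(1 − 32/1375)·1.1²/32 = 0.00538777
  stratum South: (1075/3600)²·(1 − 199/1075)·0.8²/199 = 0.000233687
V̂(x̄_st) = 0.00677209
SE(x̄_st) = √0.00677209 = 0.0822927

SE(x̄_st) ≈ 0.0823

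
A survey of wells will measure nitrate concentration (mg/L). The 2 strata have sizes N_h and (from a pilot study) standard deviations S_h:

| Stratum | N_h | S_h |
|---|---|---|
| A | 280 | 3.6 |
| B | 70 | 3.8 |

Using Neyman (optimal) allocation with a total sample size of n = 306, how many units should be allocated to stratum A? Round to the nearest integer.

242

Neyman allocation: n_h = n · N_h S_h / Σ N_i S_i, with n = 306.
  stratum A: N_h·S_h = 280·3.6 = 1008.00
  stratum B: N_h·S_h = 70·3.8 = 266.00
Σ N_h S_h = 1274.00
n for stratum A = 306·1008.00/1274.00 = 242.110 → 242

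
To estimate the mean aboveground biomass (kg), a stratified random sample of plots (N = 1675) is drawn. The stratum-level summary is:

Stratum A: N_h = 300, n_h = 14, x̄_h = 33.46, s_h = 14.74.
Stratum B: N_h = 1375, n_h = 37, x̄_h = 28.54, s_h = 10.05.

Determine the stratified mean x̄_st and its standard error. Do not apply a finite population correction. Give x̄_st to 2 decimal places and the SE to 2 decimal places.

x̄_st ≈ 29.42, SE ≈ 1.53

x̄_st = Σ W_h x̄_h = (300·33.46 + 1375·28.54)/1675 = 29.42119
V̂(x̄_st) = Σ W_h² s_h²/n_h, with W_h = N_h/N and N = 1675:
  stratum A: (300/1675)²·14.74²/14 = 0.497829
  stratum B: (1375/1675)²·10.05²/37 = 1.83953
V̂(x̄_st) = 2.33736
SE(x̄_st) = √2.33736 = 1.52884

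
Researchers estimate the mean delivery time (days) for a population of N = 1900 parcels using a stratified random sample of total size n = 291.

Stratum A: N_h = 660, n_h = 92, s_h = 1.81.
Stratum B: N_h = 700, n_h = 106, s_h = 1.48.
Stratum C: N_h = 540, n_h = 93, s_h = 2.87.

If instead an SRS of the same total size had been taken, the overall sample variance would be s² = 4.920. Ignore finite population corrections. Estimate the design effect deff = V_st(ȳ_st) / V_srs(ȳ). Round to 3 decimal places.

deff ≈ 0.843

V̂(ȳ_st) = Σ W_h² s_h²/n_h, with W_h = N_h/N and N = 1900:
  stratum A: (660/1900)²·1.81²/92 = 0.00429685
  stratum B: (700/1900)²·1.48²/106 = 0.00280483
  stratum C: (540/1900)²·2.87²/93 = 0.0071542
V_st = 0.0142559
V_srs = s²/n = 4.920/291 = 0.0169072
deff = V_st / V_srs = 0.0142559/0.0169072 = 0.8432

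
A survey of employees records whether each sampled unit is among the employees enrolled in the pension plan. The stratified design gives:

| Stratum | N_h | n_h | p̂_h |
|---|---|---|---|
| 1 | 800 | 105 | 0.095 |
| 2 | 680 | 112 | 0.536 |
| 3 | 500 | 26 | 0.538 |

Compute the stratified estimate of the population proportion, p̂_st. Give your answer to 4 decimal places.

p̂_st ≈ 0.3583

N = 1980; stratum weights W_h = N_h/N.
p̂_st = Σ W_h p̂_h = (800·0.095 + 680·0.536 + 500·0.538)/1980 = 0.35832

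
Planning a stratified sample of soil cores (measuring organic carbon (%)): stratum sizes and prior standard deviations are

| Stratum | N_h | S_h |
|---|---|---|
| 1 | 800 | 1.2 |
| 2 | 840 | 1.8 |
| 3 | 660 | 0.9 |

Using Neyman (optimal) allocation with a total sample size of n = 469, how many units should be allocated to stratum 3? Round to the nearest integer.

91

Neyman allocation: n_h = n · N_h S_h / Σ N_i S_i, with n = 469.
  stratum 1: N_h·S_h = 800·1.2 = 960.00
  stratum 2: N_h·S_h = 840·1.8 = 1512.00
  stratum 3: N_h·S_h = 660·0.9 = 594.00
Σ N_h S_h = 3066.00
n for stratum 3 = 469·594.00/3066.00 = 90.863 → 91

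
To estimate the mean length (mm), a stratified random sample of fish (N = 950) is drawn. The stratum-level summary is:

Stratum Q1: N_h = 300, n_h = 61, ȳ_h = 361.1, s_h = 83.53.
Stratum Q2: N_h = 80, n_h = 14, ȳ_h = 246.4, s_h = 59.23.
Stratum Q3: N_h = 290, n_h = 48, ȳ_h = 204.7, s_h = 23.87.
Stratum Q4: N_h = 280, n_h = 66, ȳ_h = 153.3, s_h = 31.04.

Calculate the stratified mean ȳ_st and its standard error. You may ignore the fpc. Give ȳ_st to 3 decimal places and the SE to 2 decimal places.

ȳ_st ≈ 242.452, SE ≈ 3.94

ȳ_st = Σ W_h ȳ_h = (300·361.1 + 80·246.4 + 290·204.7 + 280·153.3)/950 = 242.45158
V̂(ȳ_st) = Σ W_h² s_h²/n_h, with W_h = N_h/N and N = 950:
  stratum Q1: (300/950)²·83.53²/61 = 11.4064
  stratum Q2: (80/950)²·59.23²/14 = 1.777
  stratum Q3: (290/950)²·23.87²/48 = 1.10615
  stratum Q4: (280/950)²·31.04²/66 = 1.26814
V̂(ȳ_st) = 15.5577
SE(ȳ_st) = √15.5577 = 3.94433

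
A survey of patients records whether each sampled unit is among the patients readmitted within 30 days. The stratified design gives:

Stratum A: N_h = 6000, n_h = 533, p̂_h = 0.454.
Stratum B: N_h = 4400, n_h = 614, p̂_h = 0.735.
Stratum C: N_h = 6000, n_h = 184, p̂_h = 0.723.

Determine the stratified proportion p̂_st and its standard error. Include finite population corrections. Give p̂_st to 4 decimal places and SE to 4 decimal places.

p̂_st ≈ 0.6278, SE ≈ 0.0148

N = 16400; stratum weights W_h = N_h/N.
p̂_st = Σ W_h p̂_h = (6000·0.454 + 4400·0.735 + 6000·0.723)/16400 = 0.62780
V̂(p̂_st) = Σ W_h² (1 − n_h/N_h) p̂_h(1−p̂_h)/(n_h−1):
  stratum A: (6000/16400)²·(1 − 533/6000)·0.454·0.546/532 = 5.68263e-05
  stratum B: (4400/16400)²·(1 − 614/4400)·0.735·0.265/613 = 1.96797e-05
  stratum C: (6000/16400)²·(1 − 184/6000)·0.723·0.277/183 = 0.000141989
V̂(p̂_st) = 0.000218495; SE = √V̂ = 0.0147816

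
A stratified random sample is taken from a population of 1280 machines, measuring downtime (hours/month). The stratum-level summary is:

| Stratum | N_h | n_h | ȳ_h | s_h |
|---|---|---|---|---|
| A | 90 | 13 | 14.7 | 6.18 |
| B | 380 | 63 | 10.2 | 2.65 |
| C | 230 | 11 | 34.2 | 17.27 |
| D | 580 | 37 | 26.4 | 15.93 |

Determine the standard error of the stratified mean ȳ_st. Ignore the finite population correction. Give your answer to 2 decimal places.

V̂(ȳ_st) = Σ W_h² s_h²/n_h, with W_h = N_h/N and N = 1280:
  stratum A: (90/1280)²·6.18²/13 = 0.0145244
  stratum B: (380/1280)²·2.65²/63 = 0.00982423
  stratum C: (230/1280)²·17.27²/11 = 0.875443
  stratum D: (580/1280)²·15.93²/37 = 1.4082
V̂(ȳ_st) = 2.308
SE(ȳ_st) = √2.308 = 1.51921

SE(ȳ_st) ≈ 1.52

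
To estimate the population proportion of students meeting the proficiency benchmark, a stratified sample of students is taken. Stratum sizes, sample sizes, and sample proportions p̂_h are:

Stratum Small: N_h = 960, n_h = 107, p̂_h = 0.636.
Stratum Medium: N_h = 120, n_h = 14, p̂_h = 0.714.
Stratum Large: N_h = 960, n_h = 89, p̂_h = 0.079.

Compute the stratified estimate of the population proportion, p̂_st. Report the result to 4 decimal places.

N = 2040; stratum weights W_h = N_h/N.
p̂_st = Σ W_h p̂_h = (960·0.636 + 120·0.714 + 960·0.079)/2040 = 0.37847

p̂_st ≈ 0.3785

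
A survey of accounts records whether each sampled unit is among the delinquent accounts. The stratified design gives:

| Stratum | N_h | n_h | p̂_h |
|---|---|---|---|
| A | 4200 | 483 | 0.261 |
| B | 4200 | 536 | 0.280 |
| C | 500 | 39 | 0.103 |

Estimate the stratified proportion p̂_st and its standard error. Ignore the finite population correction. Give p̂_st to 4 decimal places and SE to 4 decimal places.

N = 8900; stratum weights W_h = N_h/N.
p̂_st = Σ W_h p̂_h = (4200·0.261 + 4200·0.280 + 500·0.103)/8900 = 0.26109
V̂(p̂_st) = Σ W_h² p̂_h(1−p̂_h)/(n_h−1):
  stratum A: (4200/8900)²·0.261·0.739/482 = 8.91162e-05
  stratum B: (4200/8900)²·0.280·0.720/535 = 8.3918e-05
  stratum C: (500/8900)²·0.103·0.897/38 = 7.67372e-06
V̂(p̂_st) = 0.000180708; SE = √V̂ = 0.0134428

p̂_st ≈ 0.2611, SE ≈ 0.0134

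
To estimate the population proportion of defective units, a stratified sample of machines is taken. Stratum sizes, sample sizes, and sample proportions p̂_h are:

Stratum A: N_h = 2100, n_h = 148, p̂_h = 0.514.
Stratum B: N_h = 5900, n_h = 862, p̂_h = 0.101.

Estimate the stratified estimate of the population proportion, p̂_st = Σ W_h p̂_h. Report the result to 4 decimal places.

N = 8000; stratum weights W_h = N_h/N.
p̂_st = Σ W_h p̂_h = (2100·0.514 + 5900·0.101)/8000 = 0.20941

p̂_st ≈ 0.2094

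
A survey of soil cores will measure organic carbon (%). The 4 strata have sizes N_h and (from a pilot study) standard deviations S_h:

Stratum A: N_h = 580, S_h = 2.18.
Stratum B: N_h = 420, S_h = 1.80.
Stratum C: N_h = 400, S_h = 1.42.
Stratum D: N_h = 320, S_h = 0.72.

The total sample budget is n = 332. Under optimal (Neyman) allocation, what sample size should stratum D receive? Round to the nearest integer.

27

Neyman allocation: n_h = n · N_h S_h / Σ N_i S_i, with n = 332.
  stratum A: N_h·S_h = 580·2.18 = 1264.40
  stratum B: N_h·S_h = 420·1.80 = 756.00
  stratum C: N_h·S_h = 400·1.42 = 568.00
  stratum D: N_h·S_h = 320·0.72 = 230.40
Σ N_h S_h = 2818.80
n for stratum D = 332·230.40/2818.80 = 27.137 → 27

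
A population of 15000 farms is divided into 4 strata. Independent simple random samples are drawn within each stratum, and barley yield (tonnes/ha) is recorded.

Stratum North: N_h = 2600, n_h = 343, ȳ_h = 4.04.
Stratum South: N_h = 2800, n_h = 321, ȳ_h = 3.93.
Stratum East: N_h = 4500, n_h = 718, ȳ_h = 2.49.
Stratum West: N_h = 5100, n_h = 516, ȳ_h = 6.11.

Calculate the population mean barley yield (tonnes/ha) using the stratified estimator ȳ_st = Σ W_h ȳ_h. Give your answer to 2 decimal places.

ȳ_st ≈ 4.26

N = Σ N_h = 15000. Stratum weights W_h = N_h/N.
ȳ_st = (2600·4.04 + 2800·3.93 + 4500·2.49 + 5100·6.11) / 15000 = 4.2583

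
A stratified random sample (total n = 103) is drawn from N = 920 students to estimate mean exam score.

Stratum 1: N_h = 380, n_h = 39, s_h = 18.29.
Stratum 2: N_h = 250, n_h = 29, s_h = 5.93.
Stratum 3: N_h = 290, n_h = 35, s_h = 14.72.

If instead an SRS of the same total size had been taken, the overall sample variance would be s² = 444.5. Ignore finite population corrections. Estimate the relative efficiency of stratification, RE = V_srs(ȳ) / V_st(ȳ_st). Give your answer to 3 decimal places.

V̂(ȳ_st) = Σ W_h² s_h²/n_h, with W_h = N_h/N and N = 920:
  stratum 1: (380/920)²·18.29²/39 = 1.46337
  stratum 2: (250/920)²·5.93²/29 = 0.0895397
  stratum 3: (290/920)²·14.72²/35 = 0.615131
V_st = 2.16804
V_srs = s²/n = 444.5/103 = 4.31553
Relative efficiency = V_srs / V_st = 4.31553/2.16804 = 1.9905

RE ≈ 1.991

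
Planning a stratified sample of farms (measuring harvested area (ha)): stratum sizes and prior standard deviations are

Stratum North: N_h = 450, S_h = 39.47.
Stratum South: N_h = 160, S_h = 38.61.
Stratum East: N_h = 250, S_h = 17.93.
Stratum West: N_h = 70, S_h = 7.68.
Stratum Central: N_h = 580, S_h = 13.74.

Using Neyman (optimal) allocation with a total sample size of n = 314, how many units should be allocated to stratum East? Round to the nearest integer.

Neyman allocation: n_h = n · N_h S_h / Σ N_i S_i, with n = 314.
  stratum North: N_h·S_h = 450·39.47 = 17761.50
  stratum South: N_h·S_h = 160·38.61 = 6177.60
  stratum East: N_h·S_h = 250·17.93 = 4482.50
  stratum West: N_h·S_h = 70·7.68 = 537.60
  stratum Central: N_h·S_h = 580·13.74 = 7969.20
Σ N_h S_h = 36928.40
n for stratum East = 314·4482.50/36928.40 = 38.114 → 38

38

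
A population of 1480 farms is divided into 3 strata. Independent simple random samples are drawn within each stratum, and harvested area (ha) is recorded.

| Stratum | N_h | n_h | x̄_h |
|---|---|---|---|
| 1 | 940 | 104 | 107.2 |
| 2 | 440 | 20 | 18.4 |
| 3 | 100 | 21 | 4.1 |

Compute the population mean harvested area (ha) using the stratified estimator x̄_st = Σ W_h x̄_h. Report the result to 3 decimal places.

x̄_st ≈ 73.834

N = Σ N_h = 1480. Stratum weights W_h = N_h/N.
x̄_st = (940·107.2 + 440·18.4 + 100·4.1) / 1480 = 73.83378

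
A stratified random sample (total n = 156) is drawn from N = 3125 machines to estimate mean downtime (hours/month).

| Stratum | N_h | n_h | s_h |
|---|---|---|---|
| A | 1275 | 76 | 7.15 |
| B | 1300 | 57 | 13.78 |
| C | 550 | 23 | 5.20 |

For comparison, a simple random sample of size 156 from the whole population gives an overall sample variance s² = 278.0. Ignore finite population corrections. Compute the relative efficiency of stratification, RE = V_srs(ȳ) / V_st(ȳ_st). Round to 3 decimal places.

RE ≈ 2.458

V̂(ȳ_st) = Σ W_h² s_h²/n_h, with W_h = N_h/N and N = 3125:
  stratum A: (1275/3125)²·7.15²/76 = 0.111974
  stratum B: (1300/3125)²·13.78²/57 = 0.576515
  stratum C: (550/3125)²·5.20²/23 = 0.036417
V_st = 0.724906
V_srs = s²/n = 278.0/156 = 1.78205
Relative efficiency = V_srs / V_st = 1.78205/0.724906 = 2.4583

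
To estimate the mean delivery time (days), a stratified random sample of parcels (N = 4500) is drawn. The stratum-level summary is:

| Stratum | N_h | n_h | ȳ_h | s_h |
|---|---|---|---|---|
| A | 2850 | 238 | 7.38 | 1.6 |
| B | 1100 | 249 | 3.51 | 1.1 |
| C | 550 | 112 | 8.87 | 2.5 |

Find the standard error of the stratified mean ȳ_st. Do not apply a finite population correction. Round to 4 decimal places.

SE(ȳ_st) ≈ 0.0737

V̂(ȳ_st) = Σ W_h² s_h²/n_h, with W_h = N_h/N and N = 4500:
  stratum A: (2850/4500)²·1.6²/238 = 0.00431447
  stratum B: (1100/4500)²·1.1²/249 = 0.000290366
  stratum C: (550/4500)²·2.5²/112 = 0.000833609
V̂(ȳ_st) = 0.00543845
SE(ȳ_st) = √0.00543845 = 0.0737458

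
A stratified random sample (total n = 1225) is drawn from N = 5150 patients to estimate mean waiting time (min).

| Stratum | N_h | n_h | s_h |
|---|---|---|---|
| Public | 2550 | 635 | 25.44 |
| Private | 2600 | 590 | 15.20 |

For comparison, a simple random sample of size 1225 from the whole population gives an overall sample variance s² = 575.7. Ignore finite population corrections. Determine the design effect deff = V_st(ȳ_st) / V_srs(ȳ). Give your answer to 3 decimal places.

V̂(ȳ_st) = Σ W_h² s_h²/n_h, with W_h = N_h/N and N = 5150:
  stratum Public: (2550/5150)²·25.44²/635 = 0.249877
  stratum Private: (2600/5150)²·15.20²/590 = 0.0998085
V_st = 0.349686
V_srs = s²/n = 575.7/1225 = 0.469959
deff = V_st / V_srs = 0.349686/0.469959 = 0.7441

deff ≈ 0.744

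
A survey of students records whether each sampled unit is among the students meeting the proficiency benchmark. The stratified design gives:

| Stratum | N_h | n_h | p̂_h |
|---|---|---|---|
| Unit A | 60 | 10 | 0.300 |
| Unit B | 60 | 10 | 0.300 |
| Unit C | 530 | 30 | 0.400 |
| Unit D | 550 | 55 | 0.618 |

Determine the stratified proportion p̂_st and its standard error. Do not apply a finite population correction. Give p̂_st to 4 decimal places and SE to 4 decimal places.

N = 1200; stratum weights W_h = N_h/N.
p̂_st = Σ W_h p̂_h = (60·0.300 + 60·0.300 + 530·0.400 + 550·0.618)/1200 = 0.48992
V̂(p̂_st) = Σ W_h² p̂_h(1−p̂_h)/(n_h−1):
  stratum Unit A: (60/1200)²·0.300·0.700/9 = 5.83333e-05
  stratum Unit B: (60/1200)²·0.300·0.700/9 = 5.83333e-05
  stratum Unit C: (530/1200)²·0.400·0.600/29 = 0.00161437
  stratum Unit D: (550/1200)²·0.618·0.382/54 = 0.000918377
V̂(p̂_st) = 0.00264941; SE = √V̂ = 0.0514724

p̂_st ≈ 0.4899, SE ≈ 0.0515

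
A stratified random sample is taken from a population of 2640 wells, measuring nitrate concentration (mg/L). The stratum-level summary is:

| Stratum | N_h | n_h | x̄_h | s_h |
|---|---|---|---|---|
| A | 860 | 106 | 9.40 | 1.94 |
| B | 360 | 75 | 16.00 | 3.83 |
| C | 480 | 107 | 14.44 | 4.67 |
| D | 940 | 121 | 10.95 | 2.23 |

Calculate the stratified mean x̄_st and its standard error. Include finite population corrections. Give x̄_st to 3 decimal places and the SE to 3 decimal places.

x̄_st = Σ W_h x̄_h = (860·9.40 + 360·16.00 + 480·14.44 + 940·10.95)/2640 = 11.76826
V̂(x̄_st) = Σ W_h² (1 − n_h/N_h) s_h²/n_h, with W_h = N_h/N and N = 2640:
  stratum A: (860/2640)²·(1 − 106/860)·1.94²/106 = 0.00330339
  stratum B: (360/2640)²·(1 − 75/360)·3.83²/75 = 0.00287923
  stratum C: (480/2640)²·(1 − 107/480)·4.67²/107 = 0.00523591
  stratum D: (940/2640)²·(1 − 121/940)·2.23²/121 = 0.00453971
V̂(x̄_st) = 0.0159582
SE(x̄_st) = √0.0159582 = 0.126326

x̄_st ≈ 11.768, SE ≈ 0.126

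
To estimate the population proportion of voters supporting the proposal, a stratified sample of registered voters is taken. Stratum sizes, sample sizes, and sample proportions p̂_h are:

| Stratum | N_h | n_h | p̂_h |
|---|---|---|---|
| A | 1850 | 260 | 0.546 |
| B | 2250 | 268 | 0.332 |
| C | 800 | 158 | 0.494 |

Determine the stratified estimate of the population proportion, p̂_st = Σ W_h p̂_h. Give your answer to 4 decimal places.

N = 4900; stratum weights W_h = N_h/N.
p̂_st = Σ W_h p̂_h = (1850·0.546 + 2250·0.332 + 800·0.494)/4900 = 0.43924

p̂_st ≈ 0.4392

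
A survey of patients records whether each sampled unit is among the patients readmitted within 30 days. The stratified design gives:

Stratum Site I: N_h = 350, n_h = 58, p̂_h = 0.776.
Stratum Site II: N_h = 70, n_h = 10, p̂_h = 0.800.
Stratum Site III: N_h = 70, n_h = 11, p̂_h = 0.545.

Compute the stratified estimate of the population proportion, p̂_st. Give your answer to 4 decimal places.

N = 490; stratum weights W_h = N_h/N.
p̂_st = Σ W_h p̂_h = (350·0.776 + 70·0.800 + 70·0.545)/490 = 0.74643

p̂_st ≈ 0.7464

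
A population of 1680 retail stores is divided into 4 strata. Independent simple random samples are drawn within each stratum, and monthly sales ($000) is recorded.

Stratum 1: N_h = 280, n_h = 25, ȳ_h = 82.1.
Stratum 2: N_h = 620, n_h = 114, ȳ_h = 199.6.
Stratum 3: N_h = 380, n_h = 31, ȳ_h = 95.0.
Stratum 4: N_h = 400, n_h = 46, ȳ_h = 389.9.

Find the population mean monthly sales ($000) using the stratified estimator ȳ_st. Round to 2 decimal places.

ȳ_st ≈ 201.67

N = Σ N_h = 1680. Stratum weights W_h = N_h/N.
ȳ_st = (280·82.1 + 620·199.6 + 380·95.0 + 400·389.9) / 1680 = 201.6667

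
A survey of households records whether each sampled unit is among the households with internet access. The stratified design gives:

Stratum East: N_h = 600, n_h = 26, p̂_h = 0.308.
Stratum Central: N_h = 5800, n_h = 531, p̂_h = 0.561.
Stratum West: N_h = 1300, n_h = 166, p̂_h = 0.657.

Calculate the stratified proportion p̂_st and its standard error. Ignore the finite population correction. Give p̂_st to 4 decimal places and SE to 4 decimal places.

p̂_st ≈ 0.5575, SE ≈ 0.0188

N = 7700; stratum weights W_h = N_h/N.
p̂_st = Σ W_h p̂_h = (600·0.308 + 5800·0.561 + 1300·0.657)/7700 = 0.55749
V̂(p̂_st) = Σ W_h² p̂_h(1−p̂_h)/(n_h−1):
  stratum East: (600/7700)²·0.308·0.692/25 = 5.17652e-05
  stratum Central: (5800/7700)²·0.561·0.439/530 = 0.000263649
  stratum West: (1300/7700)²·0.657·0.343/165 = 3.89297e-05
V̂(p̂_st) = 0.000354344; SE = √V̂ = 0.018824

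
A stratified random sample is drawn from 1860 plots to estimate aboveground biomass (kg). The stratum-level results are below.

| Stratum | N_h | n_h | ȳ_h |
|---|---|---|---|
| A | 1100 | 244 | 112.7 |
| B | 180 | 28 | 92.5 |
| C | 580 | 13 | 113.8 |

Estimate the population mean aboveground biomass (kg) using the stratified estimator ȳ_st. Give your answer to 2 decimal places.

N = Σ N_h = 1860. Stratum weights W_h = N_h/N.
ȳ_st = (1100·112.7 + 180·92.5 + 580·113.8) / 1860 = 111.0882

ȳ_st ≈ 111.09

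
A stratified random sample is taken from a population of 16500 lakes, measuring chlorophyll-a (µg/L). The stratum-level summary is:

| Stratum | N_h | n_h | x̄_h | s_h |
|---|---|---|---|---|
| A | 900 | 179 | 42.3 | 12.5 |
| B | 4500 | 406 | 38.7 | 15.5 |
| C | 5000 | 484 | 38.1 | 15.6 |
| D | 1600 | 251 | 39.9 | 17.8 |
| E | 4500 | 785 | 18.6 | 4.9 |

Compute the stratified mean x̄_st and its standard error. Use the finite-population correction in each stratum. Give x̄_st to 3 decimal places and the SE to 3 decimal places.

x̄_st ≈ 33.349, SE ≈ 0.309

x̄_st = Σ W_h x̄_h = (900·42.3 + 4500·38.7 + 5000·38.1 + 1600·39.9 + 4500·18.6)/16500 = 33.34909
V̂(x̄_st) = Σ W_h² (1 − n_h/N_h) s_h²/n_h, with W_h = N_h/N and N = 16500:
  stratum A: (900/16500)²·(1 − 179/900)·12.5²/179 = 0.00208054
  stratum B: (4500/16500)²·(1 − 406/4500)·15.5²/406 = 0.0400433
  stratum C: (5000/16500)²·(1 − 484/5000)·15.6²/484 = 0.0417023
  stratum D: (1600/16500)²·(1 − 251/1600)·17.8²/251 = 0.0100076
  stratum E: (4500/16500)²·(1 − 785/4500)·4.9²/785 = 0.00187813
V̂(x̄_st) = 0.0957119
SE(x̄_st) = √0.0957119 = 0.309373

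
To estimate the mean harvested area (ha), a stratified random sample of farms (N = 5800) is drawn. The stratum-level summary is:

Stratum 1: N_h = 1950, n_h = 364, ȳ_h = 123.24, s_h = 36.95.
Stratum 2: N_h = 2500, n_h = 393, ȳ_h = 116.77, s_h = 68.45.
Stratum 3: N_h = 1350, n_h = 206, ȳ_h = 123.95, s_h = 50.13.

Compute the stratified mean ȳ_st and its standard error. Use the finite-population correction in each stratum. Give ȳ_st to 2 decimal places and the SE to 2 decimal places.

ȳ_st = Σ W_h ȳ_h = (1950·123.24 + 2500·116.77 + 1350·123.95)/5800 = 120.61647
V̂(ȳ_st) = Σ W_h² (1 − n_h/N_h) s_h²/n_h, with W_h = N_h/N and N = 5800:
  stratum 1: (1950/5800)²·(1 − 364/1950)·36.95²/364 = 0.344833
  stratum 2: (2500/5800)²·(1 − 393/2500)·68.45²/393 = 1.86682
  stratum 3: (1350/5800)²·(1 − 206/1350)·50.13²/206 = 0.560057
V̂(ȳ_st) = 2.77171
SE(ȳ_st) = √2.77171 = 1.66485

ȳ_st ≈ 120.62, SE ≈ 1.66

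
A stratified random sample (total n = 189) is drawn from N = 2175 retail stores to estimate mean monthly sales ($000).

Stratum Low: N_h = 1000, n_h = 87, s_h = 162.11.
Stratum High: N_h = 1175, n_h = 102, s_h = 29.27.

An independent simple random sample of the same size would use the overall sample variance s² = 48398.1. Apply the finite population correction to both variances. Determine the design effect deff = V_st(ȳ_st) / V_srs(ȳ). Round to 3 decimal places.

deff ≈ 0.259

V̂(ȳ_st) = Σ W_h² (1 − n_h/N_h) s_h²/n_h, with W_h = N_h/N and N = 2175:
  stratum Low: (1000/2175)²·(1 − 87/1000)·162.11²/87 = 58.2979
  stratum High: (1175/2175)²·(1 − 102/1175)·29.27²/102 = 2.23854
V_st = 60.5364
V_srs = (1 − 189/2175)·48398.1/189 = 233.823
deff = V_st / V_srs = 60.5364/233.823 = 0.2589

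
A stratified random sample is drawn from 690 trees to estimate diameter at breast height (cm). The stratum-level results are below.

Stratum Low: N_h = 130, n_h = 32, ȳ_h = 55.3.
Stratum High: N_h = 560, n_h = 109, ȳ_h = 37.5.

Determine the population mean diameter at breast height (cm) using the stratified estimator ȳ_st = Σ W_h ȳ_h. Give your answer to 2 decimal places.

N = Σ N_h = 690. Stratum weights W_h = N_h/N.
ȳ_st = (130·55.3 + 560·37.5) / 690 = 40.8536

ȳ_st ≈ 40.85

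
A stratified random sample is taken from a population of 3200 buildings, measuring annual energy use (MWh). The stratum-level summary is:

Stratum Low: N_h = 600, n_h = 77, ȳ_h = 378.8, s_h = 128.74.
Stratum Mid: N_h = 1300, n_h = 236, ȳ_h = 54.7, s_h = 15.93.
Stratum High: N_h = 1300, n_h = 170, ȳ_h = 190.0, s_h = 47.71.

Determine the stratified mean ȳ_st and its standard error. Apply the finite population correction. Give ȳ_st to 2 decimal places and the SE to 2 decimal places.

ȳ_st = Σ W_h ȳ_h = (600·378.8 + 1300·54.7 + 1300·190.0)/3200 = 170.43437
V̂(ȳ_st) = Σ W_h² (1 − n_h/N_h) s_h²/n_h, with W_h = N_h/N and N = 3200:
  stratum Low: (600/3200)²·(1 − 77/600)·128.74²/77 = 6.59613
  stratum Mid: (1300/3200)²·(1 − 236/1300)·15.93²/236 = 0.145246
  stratum High: (1300/3200)²·(1 − 170/1300)·47.71²/170 = 1.92084
V̂(ȳ_st) = 8.66222
SE(ȳ_st) = √8.66222 = 2.94316

ȳ_st ≈ 170.43, SE ≈ 2.94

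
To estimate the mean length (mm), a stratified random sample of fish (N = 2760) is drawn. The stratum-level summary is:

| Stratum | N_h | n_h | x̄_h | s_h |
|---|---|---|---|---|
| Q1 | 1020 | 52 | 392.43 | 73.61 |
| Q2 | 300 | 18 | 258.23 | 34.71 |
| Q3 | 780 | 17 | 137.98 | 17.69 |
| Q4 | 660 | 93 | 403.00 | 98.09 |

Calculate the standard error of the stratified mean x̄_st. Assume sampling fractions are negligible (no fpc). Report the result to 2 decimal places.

SE(x̄_st) ≈ 4.73

V̂(x̄_st) = Σ W_h² s_h²/n_h, with W_h = N_h/N and N = 2760:
  stratum Q1: (1020/2760)²·73.61²/52 = 14.2316
  stratum Q2: (300/2760)²·34.71²/18 = 0.79079
  stratum Q3: (780/2760)²·17.69²/17 = 1.4702
  stratum Q4: (660/2760)²·98.09²/93 = 5.91611
V̂(x̄_st) = 22.4087
SE(x̄_st) = √22.4087 = 4.73378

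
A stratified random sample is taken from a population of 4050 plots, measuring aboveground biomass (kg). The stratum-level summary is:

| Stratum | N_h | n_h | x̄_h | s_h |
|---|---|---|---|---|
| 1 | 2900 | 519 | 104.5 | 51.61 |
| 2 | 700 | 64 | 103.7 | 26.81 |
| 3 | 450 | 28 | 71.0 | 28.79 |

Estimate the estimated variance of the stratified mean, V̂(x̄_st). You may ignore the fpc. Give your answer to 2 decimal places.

V̂(x̄_st) ≈ 3.33

V̂(x̄_st) = Σ W_h² s_h²/n_h, with W_h = N_h/N and N = 4050:
  stratum 1: (2900/4050)²·51.61²/519 = 2.6314
  stratum 2: (700/4050)²·26.81²/64 = 0.335506
  stratum 3: (450/4050)²·28.79²/28 = 0.36546
V̂(x̄_st) = 3.33236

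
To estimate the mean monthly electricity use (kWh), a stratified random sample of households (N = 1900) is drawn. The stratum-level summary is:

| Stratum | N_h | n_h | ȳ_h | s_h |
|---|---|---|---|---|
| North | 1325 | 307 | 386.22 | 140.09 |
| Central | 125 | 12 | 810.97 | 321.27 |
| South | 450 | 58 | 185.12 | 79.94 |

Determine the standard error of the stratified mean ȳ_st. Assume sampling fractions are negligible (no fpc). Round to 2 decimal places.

SE(ȳ_st) ≈ 8.63

V̂(ȳ_st) = Σ W_h² s_h²/n_h, with W_h = N_h/N and N = 1900:
  stratum North: (1325/1900)²·140.09²/307 = 31.0885
  stratum Central: (125/1900)²·321.27²/12 = 37.2282
  stratum South: (450/1900)²·79.94²/58 = 6.18042
V̂(ȳ_st) = 74.4972
SE(ȳ_st) = √74.4972 = 8.63117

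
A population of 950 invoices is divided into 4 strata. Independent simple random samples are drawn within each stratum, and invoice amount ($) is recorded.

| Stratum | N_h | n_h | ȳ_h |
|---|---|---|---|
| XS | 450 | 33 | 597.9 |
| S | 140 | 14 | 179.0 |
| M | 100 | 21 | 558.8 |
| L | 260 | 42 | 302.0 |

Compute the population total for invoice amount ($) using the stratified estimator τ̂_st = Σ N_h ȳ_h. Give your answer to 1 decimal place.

τ̂_st = Σ N_h ȳ_h = 450·597.9 + 140·179.0 + 100·558.8 + 260·302.0 = 428515.0

τ̂_st ≈ 428515.0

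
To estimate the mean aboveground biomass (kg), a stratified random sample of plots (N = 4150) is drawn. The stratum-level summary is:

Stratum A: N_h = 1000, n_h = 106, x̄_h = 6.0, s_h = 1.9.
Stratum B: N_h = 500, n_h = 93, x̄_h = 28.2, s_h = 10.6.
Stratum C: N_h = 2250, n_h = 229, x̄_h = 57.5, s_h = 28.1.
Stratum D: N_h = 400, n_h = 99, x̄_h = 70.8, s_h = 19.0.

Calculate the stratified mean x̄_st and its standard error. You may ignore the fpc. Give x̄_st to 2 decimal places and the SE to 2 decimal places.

x̄_st = Σ W_h x̄_h = (1000·6.0 + 500·28.2 + 2250·57.5 + 400·70.8)/4150 = 42.84217
V̂(x̄_st) = Σ W_h² s_h²/n_h, with W_h = N_h/N and N = 4150:
  stratum A: (1000/4150)²·1.9²/106 = 0.00197745
  stratum B: (500/4150)²·10.6²/93 = 0.0175377
  stratum C: (2250/4150)²·28.1²/229 = 1.01355
  stratum D: (400/4150)²·19.0²/99 = 0.0338763
V̂(x̄_st) = 1.06694
SE(x̄_st) = √1.06694 = 1.03293

x̄_st ≈ 42.84, SE ≈ 1.03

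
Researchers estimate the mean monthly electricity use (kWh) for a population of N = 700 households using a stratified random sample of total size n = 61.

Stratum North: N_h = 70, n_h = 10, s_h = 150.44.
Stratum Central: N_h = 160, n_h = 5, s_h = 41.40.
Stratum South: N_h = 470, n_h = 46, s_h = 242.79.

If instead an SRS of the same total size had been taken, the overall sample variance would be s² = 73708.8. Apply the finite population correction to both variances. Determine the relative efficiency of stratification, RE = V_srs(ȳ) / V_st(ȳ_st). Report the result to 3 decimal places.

RE ≈ 1.977

V̂(ȳ_st) = Σ W_h² (1 − n_h/N_h) s_h²/n_h, with W_h = N_h/N and N = 700:
  stratum North: (70/700)²·(1 − 10/70)·150.44²/10 = 19.399
  stratum Central: (160/700)²·(1 − 5/160)·41.40²/5 = 17.3495
  stratum South: (470/700)²·(1 − 46/470)·242.79²/46 = 521.16
V_st = 557.909
V_srs = (1 − 61/700)·73708.8/61 = 1103.04
Relative efficiency = V_srs / V_st = 1103.04/557.909 = 1.9771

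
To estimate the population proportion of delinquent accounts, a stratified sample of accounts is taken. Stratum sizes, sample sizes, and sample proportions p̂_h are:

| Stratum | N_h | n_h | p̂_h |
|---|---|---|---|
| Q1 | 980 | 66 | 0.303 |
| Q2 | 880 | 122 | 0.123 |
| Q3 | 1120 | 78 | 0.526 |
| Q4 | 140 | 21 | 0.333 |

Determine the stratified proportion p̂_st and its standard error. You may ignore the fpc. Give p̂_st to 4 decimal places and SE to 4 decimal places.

N = 3120; stratum weights W_h = N_h/N.
p̂_st = Σ W_h p̂_h = (980·0.303 + 880·0.123 + 1120·0.526 + 140·0.333)/3120 = 0.33363
V̂(p̂_st) = Σ W_h² p̂_h(1−p̂_h)/(n_h−1):
  stratum Q1: (980/3120)²·0.303·0.697/65 = 0.000320557
  stratum Q2: (880/3120)²·0.123·0.877/121 = 7.09211e-05
  stratum Q3: (1120/3120)²·0.526·0.474/77 = 0.000417254
  stratum Q4: (140/3120)²·0.333·0.667/20 = 2.23608e-05
V̂(p̂_st) = 0.000831092; SE = √V̂ = 0.0288287

p̂_st ≈ 0.3336, SE ≈ 0.0288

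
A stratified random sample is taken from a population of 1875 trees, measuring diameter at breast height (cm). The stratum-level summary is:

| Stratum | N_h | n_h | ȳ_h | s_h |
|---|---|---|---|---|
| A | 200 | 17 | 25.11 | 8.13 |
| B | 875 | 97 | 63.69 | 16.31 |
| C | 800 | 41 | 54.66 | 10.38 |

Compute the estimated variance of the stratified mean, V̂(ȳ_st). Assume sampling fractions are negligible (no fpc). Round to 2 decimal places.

V̂(ȳ_st) = Σ W_h² s_h²/n_h, with W_h = N_h/N and N = 1875:
  stratum A: (200/1875)²·8.13²/17 = 0.0442374
  stratum B: (875/1875)²·16.31²/97 = 0.597241
  stratum C: (800/1875)²·10.38²/41 = 0.478397
V̂(ȳ_st) = 1.11988

V̂(ȳ_st) ≈ 1.12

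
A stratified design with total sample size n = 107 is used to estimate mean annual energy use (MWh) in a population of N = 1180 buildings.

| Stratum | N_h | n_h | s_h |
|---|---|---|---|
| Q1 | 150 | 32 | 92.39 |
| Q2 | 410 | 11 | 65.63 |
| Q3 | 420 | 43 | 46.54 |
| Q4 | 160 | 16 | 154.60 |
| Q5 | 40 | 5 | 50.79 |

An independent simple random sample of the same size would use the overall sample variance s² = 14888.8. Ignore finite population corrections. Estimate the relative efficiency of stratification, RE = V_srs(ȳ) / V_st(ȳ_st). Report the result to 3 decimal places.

RE ≈ 1.618

V̂(ȳ_st) = Σ W_h² s_h²/n_h, with W_h = N_h/N and N = 1180:
  stratum Q1: (150/1180)²·92.39²/32 = 4.31041
  stratum Q2: (410/1180)²·65.63²/11 = 47.2733
  stratum Q3: (420/1180)²·46.54²/43 = 6.38144
  stratum Q4: (160/1180)²·154.60²/16 = 27.4647
  stratum Q5: (40/1180)²·50.79²/5 = 0.592847
V_st = 86.0227
V_srs = s²/n = 14888.8/107 = 139.148
Relative efficiency = V_srs / V_st = 139.148/86.0227 = 1.6176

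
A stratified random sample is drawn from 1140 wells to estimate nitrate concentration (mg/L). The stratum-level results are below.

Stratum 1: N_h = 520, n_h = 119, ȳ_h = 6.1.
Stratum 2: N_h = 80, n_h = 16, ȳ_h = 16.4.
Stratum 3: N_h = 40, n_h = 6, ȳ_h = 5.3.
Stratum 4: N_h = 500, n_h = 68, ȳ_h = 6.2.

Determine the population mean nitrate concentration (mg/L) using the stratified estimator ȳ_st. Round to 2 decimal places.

ȳ_st ≈ 6.84

N = Σ N_h = 1140. Stratum weights W_h = N_h/N.
ȳ_st = (520·6.1 + 80·16.4 + 40·5.3 + 500·6.2) / 1140 = 6.8386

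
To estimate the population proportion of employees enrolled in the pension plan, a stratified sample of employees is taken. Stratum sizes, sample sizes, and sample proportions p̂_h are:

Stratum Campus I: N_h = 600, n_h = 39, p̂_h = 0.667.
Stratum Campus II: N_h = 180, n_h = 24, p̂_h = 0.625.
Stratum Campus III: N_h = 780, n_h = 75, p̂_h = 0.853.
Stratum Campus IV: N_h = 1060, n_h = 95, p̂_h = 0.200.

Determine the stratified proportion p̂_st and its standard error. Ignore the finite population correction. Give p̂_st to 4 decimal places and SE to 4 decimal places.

p̂_st ≈ 0.5305, SE ≈ 0.0280

N = 2620; stratum weights W_h = N_h/N.
p̂_st = Σ W_h p̂_h = (600·0.667 + 180·0.625 + 780·0.853 + 1060·0.200)/2620 = 0.53055
V̂(p̂_st) = Σ W_h² p̂_h(1−p̂_h)/(n_h−1):
  stratum Campus I: (600/2620)²·0.667·0.333/38 = 0.000306539
  stratum Campus II: (180/2620)²·0.625·0.375/23 = 4.80979e-05
  stratum Campus III: (780/2620)²·0.853·0.147/74 = 0.000150183
  stratum Campus IV: (1060/2620)²·0.200·0.800/94 = 0.000278613
V̂(p̂_st) = 0.000783433; SE = √V̂ = 0.0279899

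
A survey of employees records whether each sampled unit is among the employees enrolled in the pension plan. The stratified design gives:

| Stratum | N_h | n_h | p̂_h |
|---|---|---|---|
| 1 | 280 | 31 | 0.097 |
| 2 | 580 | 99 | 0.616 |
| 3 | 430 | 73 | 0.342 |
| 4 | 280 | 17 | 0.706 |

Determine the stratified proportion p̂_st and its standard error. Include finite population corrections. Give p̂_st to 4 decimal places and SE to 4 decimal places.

p̂_st ≈ 0.4644, SE ≈ 0.0306

N = 1570; stratum weights W_h = N_h/N.
p̂_st = Σ W_h p̂_h = (280·0.097 + 580·0.616 + 430·0.342 + 280·0.706)/1570 = 0.46445
V̂(p̂_st) = Σ W_h² (1 − n_h/N_h) p̂_h(1−p̂_h)/(n_h−1):
  stratum 1: (280/1570)²·(1 − 31/280)·0.097·0.903/30 = 8.25841e-05
  stratum 2: (580/1570)²·(1 − 99/580)·0.616·0.384/98 = 0.000273187
  stratum 3: (430/1570)²·(1 − 73/430)·0.342·0.658/72 = 0.000194651
  stratum 4: (280/1570)²·(1 − 17/280)·0.706·0.294/16 = 0.000387567
V̂(p̂_st) = 0.000937989; SE = √V̂ = 0.0306266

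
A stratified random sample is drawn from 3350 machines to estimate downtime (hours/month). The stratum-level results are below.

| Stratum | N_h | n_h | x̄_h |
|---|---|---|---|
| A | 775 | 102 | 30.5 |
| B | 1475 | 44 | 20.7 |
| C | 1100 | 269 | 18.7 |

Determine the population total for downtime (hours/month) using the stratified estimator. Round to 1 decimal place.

τ̂_st = Σ N_h x̄_h = 775·30.5 + 1475·20.7 + 1100·18.7 = 74740.0

τ̂_st ≈ 74740.0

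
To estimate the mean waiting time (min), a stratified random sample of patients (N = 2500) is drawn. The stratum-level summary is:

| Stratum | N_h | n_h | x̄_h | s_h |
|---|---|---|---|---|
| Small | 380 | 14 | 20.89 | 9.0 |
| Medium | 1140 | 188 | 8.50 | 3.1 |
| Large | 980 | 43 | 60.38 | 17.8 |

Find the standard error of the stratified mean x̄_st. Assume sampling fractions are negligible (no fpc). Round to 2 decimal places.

SE(x̄_st) ≈ 1.13

V̂(x̄_st) = Σ W_h² s_h²/n_h, with W_h = N_h/N and N = 2500:
  stratum Small: (380/2500)²·9.0²/14 = 0.133673
  stratum Medium: (1140/2500)²·3.1²/188 = 0.0106291
  stratum Large: (980/2500)²·17.8²/43 = 1.13225
V̂(x̄_st) = 1.27656
SE(x̄_st) = √1.27656 = 1.12985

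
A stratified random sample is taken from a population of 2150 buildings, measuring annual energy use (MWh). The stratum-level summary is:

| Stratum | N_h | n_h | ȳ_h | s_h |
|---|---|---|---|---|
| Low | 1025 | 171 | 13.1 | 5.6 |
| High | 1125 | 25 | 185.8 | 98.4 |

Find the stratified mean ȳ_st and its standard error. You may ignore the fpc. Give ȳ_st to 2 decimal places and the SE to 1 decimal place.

ȳ_st ≈ 103.47, SE ≈ 10.3

ȳ_st = Σ W_h ȳ_h = (1025·13.1 + 1125·185.8)/2150 = 103.46628
V̂(ȳ_st) = Σ W_h² s_h²/n_h, with W_h = N_h/N and N = 2150:
  stratum Low: (1025/2150)²·5.6²/171 = 0.0416822
  stratum High: (1125/2150)²·98.4²/25 = 106.042
V̂(ȳ_st) = 106.084
SE(ȳ_st) = √106.084 = 10.2997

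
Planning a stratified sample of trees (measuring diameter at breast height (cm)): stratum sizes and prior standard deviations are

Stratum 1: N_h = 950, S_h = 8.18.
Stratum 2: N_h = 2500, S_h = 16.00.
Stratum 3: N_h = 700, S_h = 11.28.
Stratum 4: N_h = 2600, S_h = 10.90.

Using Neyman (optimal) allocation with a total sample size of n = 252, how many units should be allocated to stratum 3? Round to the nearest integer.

Neyman allocation: n_h = n · N_h S_h / Σ N_i S_i, with n = 252.
  stratum 1: N_h·S_h = 950·8.18 = 7771.00
  stratum 2: N_h·S_h = 2500·16.00 = 40000.00
  stratum 3: N_h·S_h = 700·11.28 = 7896.00
  stratum 4: N_h·S_h = 2600·10.90 = 28340.00
Σ N_h S_h = 84007.00
n for stratum 3 = 252·7896.00/84007.00 = 23.686 → 24

24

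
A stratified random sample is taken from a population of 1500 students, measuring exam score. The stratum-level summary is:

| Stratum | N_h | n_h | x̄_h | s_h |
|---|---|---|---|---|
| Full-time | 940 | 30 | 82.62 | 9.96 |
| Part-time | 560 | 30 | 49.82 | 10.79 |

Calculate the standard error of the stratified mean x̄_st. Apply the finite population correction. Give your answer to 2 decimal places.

SE(x̄_st) ≈ 1.33

V̂(x̄_st) = Σ W_h² (1 − n_h/N_h) s_h²/n_h, with W_h = N_h/N and N = 1500:
  stratum Full-time: (940/1500)²·(1 − 30/940)·9.96²/30 = 1.25714
  stratum Part-time: (560/1500)²·(1 − 30/560)·10.79²/30 = 0.511921
V̂(x̄_st) = 1.76906
SE(x̄_st) = √1.76906 = 1.33006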